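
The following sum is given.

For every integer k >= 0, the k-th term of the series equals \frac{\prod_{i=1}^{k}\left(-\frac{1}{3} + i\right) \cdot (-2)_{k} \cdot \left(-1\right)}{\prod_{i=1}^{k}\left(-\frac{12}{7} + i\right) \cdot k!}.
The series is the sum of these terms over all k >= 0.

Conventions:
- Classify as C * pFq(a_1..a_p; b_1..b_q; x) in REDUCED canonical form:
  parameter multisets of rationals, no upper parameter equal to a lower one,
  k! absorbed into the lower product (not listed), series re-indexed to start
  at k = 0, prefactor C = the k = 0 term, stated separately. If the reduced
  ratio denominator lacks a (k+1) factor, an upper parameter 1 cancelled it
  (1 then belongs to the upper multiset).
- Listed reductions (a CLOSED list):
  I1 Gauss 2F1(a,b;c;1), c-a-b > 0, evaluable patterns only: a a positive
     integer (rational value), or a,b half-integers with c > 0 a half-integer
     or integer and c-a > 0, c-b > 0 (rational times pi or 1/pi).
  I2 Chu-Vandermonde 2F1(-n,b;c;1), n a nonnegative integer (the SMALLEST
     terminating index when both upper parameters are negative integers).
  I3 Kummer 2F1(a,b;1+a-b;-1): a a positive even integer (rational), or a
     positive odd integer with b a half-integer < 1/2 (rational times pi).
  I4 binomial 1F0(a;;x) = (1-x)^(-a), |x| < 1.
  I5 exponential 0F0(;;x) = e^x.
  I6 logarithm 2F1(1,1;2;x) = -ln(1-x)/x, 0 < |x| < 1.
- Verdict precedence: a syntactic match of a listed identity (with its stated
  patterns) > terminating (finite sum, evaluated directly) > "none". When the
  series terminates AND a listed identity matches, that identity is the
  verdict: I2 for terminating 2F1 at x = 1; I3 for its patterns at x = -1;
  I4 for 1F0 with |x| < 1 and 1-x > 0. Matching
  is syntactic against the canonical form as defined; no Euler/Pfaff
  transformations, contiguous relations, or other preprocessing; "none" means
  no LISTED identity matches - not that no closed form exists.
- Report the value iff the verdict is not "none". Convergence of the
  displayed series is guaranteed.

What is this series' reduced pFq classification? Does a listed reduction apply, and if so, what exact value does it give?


Prefactor -1, argument 1: 2F1 with upper {-2, \frac{2}{3}} over lower {-\frac{5}{7}}. Verdict (x = 1): Chu-Vandermonde (I2) applies (terminating 2F1 at x = 1 with n = 2, b = 2/3, c = -\frac{5}{7}). Hence: \frac{116}{45}.

First insight: from the first term -1: the running product (prefactor -1) telescopes to a rising factorial.
Term ratio: r(k) = 1 * (k-2) (k+\frac{2}{3}) / [(k-\frac{5}{7}) (k+1)] ; factor over Q: parameters, x = 1, and C = -1.


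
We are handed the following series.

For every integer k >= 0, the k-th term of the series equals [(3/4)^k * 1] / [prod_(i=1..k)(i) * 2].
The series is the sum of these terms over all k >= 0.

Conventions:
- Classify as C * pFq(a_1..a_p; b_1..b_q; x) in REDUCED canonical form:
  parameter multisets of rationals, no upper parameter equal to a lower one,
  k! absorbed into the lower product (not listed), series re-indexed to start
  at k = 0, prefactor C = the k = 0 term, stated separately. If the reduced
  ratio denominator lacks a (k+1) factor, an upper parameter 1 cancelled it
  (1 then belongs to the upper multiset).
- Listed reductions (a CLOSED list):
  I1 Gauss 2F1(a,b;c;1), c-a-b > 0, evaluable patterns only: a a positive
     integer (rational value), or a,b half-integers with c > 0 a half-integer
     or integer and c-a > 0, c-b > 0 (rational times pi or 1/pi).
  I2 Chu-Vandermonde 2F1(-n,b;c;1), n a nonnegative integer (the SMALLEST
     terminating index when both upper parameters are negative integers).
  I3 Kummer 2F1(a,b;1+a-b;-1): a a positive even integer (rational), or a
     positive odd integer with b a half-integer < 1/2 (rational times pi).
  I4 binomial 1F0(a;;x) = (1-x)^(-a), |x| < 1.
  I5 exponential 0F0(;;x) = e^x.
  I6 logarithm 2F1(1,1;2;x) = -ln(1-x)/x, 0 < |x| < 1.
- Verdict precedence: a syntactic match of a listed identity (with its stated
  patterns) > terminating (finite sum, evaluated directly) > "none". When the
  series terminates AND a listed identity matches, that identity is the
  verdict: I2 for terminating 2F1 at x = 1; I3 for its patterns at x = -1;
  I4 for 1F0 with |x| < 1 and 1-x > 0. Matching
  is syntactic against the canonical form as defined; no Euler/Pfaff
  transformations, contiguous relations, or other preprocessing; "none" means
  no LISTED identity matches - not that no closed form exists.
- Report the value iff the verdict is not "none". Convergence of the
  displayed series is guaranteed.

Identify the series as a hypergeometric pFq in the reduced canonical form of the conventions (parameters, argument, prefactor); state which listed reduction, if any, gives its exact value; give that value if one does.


Canonical form: C = 1/2 times 0F0 with upper {-}, lower {-}, x = 3/4. Verdict: the exponential series (I5) applies (the 0F0 exponential series at x = 3/4). Its exact value is (1/2) * e^(3/4).

Structural cue: x = (3/4) and the constant factors (C = 1/2) combine into one prefactor.
Consecutive-term ratio: r(k) = (3/4) * 1 / [(k+1)] ; factor over Q: parameters, x = (3/4), and C = 1/2.


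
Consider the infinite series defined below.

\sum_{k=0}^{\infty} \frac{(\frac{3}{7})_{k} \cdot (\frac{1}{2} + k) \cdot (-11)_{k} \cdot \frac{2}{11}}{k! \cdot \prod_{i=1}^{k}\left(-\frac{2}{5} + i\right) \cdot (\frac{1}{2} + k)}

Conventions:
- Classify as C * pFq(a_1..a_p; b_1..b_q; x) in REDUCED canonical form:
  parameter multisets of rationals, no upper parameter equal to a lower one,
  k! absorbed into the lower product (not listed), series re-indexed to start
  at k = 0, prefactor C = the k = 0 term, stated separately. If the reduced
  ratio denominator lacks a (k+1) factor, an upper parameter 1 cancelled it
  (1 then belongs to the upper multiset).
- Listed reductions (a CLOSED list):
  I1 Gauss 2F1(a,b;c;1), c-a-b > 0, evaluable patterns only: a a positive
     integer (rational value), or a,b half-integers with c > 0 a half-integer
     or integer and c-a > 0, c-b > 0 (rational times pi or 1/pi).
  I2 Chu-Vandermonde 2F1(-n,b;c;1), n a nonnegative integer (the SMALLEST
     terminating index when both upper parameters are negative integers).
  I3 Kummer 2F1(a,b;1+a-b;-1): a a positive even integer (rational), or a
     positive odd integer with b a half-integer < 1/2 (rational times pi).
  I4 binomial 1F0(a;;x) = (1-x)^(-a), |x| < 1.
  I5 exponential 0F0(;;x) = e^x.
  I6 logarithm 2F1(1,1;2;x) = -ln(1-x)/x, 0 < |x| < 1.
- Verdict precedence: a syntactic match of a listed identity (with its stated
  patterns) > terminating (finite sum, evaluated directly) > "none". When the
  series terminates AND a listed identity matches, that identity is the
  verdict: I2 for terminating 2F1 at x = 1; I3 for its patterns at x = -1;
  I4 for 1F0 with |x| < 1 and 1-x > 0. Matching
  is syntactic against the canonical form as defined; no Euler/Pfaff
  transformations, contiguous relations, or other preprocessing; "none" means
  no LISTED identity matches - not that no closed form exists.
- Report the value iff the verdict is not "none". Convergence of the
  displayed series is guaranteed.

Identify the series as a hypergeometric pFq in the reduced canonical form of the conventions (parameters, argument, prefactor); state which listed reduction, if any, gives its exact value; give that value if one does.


Classification (C = \frac{2}{11}): 2F1 with upper {-11, \frac{3}{7}}, lower {\frac{3}{5}}, argument x = 1. Verdict: this is Vandermonde's identity (I2) (terminating 2F1 at x = 1 with n = 11, b = 3/7, c = \frac{3}{5}). Its exact value is \frac{143732763705099}{7980706263362987}.

First insight: t_0 = \frac{2}{11} here, and k + 1/2 divides numerator and denominator alike; C = 2/11, x = 1 after cancelling.
Step ratio: r(k) = 1 * (k-11) (k+\frac{3}{7}) / [(k+\frac{3}{5}) (k+1)] - rational in k. x = 1; t_0 = \frac{2}{11}; negate the roots.


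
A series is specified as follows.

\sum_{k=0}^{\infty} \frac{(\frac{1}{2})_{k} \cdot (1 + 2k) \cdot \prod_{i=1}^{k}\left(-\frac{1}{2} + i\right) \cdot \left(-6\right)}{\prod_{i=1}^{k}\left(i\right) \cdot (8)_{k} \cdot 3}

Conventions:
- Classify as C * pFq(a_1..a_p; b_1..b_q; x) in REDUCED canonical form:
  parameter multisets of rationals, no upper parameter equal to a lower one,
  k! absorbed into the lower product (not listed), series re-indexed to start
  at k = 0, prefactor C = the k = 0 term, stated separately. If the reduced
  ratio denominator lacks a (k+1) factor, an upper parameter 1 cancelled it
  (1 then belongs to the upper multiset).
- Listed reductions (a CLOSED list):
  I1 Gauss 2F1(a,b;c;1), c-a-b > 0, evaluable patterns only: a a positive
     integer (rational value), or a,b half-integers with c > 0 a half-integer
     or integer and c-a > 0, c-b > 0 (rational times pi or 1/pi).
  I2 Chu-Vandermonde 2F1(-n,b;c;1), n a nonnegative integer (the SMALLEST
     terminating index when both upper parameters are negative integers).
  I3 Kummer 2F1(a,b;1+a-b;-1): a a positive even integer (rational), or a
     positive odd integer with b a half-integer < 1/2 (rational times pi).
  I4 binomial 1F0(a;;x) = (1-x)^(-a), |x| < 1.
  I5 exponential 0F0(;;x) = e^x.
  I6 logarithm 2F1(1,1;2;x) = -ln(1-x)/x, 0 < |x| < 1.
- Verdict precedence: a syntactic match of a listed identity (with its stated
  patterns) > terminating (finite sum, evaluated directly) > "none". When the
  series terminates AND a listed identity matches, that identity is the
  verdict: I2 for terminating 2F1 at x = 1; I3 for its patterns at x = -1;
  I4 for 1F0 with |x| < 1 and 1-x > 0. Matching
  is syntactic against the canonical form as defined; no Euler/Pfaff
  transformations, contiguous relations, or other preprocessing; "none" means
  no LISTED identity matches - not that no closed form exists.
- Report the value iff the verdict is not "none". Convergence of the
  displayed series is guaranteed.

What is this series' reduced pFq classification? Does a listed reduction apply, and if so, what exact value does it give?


x = 1 here; the reduced form reads 2F1, upper {\frac{1}{2}, \frac{3}{2}}, lower {8}, C = -2. Verdict: Gauss (I1, half-integer pattern) applies (x = 1; upper {\frac{1}{2}, \frac{3}{2}} half-integers, c = 8 in the evaluable pattern). Sum: \left(-\frac{2097152}{297297}\right) / \pi.

Key step: x = 1 and the (2k+1) factor (C = -2) shifts (1/2)_k to (3/2)_k.
Ratio: r(k) = 1 * (k+\frac{1}{2}) (k+\frac{3}{2}) / [(k+8) (k+1)] - rational in k, leading ratio 1; with t_0 = -2, classification follows.


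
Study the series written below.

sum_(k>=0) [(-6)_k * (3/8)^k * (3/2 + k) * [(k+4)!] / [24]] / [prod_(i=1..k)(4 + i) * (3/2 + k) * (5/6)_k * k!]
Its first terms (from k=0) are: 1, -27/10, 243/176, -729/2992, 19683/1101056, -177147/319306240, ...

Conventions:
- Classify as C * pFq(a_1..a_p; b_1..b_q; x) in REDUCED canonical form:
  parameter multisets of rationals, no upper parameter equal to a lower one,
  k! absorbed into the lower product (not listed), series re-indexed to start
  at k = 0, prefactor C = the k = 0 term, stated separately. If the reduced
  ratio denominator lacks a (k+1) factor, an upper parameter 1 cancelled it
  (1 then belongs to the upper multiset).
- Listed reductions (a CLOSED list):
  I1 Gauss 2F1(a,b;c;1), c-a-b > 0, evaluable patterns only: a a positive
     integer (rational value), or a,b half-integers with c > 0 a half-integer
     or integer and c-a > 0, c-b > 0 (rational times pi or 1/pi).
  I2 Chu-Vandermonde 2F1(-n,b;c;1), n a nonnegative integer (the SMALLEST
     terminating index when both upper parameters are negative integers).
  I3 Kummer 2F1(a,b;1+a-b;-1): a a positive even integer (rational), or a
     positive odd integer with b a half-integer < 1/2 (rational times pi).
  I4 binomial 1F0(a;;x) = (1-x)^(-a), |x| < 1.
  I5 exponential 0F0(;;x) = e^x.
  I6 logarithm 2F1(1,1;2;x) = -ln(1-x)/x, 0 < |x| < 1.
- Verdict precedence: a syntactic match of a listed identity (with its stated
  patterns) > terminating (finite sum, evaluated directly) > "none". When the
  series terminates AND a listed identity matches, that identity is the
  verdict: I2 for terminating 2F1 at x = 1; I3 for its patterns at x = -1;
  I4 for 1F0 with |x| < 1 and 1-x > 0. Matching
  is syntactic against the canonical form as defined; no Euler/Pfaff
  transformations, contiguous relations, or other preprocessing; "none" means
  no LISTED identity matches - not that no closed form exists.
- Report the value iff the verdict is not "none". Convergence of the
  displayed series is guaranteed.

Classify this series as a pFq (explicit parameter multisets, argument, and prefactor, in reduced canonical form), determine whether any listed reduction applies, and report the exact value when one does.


Structural cue: x = (3/8) and the lower running product (C = 1) is a rising factorial.
Consecutive-term ratio: r(k) = (3/8) * (k-6) / [(k+5/6) (k+1)] - rational; roots negated = parameters, x = (3/8), C = 1.

x = 3/8 here; the reduced form reads 1F1, upper {-6}, lower {5/6}, C = 1. Verdict: terminating (-6 upstairs). 7 nonzero terms in all; added directly. Exact value: -4434852469/8127795200.


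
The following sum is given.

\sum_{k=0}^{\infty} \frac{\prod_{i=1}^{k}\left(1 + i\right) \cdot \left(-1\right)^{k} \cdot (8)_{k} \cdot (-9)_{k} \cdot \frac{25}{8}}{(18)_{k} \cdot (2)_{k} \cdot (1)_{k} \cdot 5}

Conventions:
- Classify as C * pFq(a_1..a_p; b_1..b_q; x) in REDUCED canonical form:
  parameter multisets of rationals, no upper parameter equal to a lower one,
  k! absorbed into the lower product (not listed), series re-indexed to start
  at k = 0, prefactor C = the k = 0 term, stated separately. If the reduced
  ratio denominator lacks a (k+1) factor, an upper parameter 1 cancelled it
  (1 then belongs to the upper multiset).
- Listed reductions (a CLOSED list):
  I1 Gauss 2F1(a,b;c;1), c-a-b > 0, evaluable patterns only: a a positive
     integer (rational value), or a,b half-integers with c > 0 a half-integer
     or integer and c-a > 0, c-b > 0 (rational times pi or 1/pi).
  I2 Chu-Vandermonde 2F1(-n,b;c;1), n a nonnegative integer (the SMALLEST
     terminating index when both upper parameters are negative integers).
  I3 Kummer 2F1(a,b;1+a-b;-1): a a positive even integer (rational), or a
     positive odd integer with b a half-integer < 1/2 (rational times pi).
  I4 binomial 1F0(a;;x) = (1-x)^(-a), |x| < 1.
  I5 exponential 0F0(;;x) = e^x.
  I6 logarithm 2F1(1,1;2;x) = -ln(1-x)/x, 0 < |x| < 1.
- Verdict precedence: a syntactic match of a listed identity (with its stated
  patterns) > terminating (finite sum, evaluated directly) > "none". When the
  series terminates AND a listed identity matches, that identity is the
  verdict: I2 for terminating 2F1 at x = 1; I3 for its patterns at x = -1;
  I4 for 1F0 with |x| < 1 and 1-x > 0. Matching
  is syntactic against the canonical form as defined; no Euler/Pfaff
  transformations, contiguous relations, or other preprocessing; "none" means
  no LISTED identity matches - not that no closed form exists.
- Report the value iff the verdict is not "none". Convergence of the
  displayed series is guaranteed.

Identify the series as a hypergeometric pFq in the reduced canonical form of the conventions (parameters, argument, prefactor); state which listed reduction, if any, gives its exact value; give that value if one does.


Canonical form: C = \frac{5}{8} times 2F1 with upper {-9, 8}, lower {18}, x = -1. Verdict: Kummer's theorem (I3) fires (x = -1; c = 18 equals 1+a-b for upper {-9, 8}: listed pattern). Exact value: \frac{85}{4}.

The tell: t_0 = \frac{5}{8} here, and the running product (C = 5/8) telescopes to a rising factorial.
Term ratio: r(k) = -1 * (k-9) (k+8) / [(k+18) (k+1)] - poly over poly, x = -1 from leading terms; C = \frac{5}{8} at k = 0.


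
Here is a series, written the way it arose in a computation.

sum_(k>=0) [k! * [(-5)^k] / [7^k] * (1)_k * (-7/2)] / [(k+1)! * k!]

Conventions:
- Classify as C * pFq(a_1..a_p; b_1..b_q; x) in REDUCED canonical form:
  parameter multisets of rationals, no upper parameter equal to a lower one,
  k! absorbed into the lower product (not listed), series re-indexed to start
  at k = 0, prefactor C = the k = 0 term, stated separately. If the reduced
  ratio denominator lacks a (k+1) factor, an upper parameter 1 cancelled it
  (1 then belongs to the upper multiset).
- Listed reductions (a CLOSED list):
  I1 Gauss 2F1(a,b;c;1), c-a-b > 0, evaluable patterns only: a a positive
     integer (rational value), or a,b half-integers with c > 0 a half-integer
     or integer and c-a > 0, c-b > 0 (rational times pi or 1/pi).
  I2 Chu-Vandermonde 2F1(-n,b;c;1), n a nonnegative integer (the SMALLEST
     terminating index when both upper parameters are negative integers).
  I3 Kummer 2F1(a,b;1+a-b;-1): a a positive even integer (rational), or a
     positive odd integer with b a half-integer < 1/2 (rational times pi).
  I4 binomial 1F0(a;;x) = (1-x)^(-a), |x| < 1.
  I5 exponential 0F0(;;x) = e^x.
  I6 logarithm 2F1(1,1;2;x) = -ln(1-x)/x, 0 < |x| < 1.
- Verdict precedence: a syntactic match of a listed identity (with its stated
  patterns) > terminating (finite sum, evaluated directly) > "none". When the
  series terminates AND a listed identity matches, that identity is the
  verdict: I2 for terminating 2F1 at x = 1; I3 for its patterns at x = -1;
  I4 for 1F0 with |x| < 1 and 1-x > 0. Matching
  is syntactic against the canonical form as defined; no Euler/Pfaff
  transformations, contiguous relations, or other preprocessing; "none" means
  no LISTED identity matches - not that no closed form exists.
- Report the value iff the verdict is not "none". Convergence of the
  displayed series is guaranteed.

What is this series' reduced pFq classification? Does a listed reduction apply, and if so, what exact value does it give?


Reduced: x = -5/7, 2F1, upper = {1, 1}, lower = {2}, C = -7/2. Verdict: the logarithmic series (I6) matches (the logarithm: parameters (1,1;2), x = -5/7). Sum: (-49/10) * ln(12/7).

Key observation: with t_0 = -7/2, the denominator's factorial ratio (prefactor -7/2) is a lower Pochhammer.
Adjacent-term ratio: r(k) = (-5/7) * (k+1) (k+1) / [(k+2) (k+1)] - rational in k. x = (-5/7); t_0 = -7/2; negate the roots.


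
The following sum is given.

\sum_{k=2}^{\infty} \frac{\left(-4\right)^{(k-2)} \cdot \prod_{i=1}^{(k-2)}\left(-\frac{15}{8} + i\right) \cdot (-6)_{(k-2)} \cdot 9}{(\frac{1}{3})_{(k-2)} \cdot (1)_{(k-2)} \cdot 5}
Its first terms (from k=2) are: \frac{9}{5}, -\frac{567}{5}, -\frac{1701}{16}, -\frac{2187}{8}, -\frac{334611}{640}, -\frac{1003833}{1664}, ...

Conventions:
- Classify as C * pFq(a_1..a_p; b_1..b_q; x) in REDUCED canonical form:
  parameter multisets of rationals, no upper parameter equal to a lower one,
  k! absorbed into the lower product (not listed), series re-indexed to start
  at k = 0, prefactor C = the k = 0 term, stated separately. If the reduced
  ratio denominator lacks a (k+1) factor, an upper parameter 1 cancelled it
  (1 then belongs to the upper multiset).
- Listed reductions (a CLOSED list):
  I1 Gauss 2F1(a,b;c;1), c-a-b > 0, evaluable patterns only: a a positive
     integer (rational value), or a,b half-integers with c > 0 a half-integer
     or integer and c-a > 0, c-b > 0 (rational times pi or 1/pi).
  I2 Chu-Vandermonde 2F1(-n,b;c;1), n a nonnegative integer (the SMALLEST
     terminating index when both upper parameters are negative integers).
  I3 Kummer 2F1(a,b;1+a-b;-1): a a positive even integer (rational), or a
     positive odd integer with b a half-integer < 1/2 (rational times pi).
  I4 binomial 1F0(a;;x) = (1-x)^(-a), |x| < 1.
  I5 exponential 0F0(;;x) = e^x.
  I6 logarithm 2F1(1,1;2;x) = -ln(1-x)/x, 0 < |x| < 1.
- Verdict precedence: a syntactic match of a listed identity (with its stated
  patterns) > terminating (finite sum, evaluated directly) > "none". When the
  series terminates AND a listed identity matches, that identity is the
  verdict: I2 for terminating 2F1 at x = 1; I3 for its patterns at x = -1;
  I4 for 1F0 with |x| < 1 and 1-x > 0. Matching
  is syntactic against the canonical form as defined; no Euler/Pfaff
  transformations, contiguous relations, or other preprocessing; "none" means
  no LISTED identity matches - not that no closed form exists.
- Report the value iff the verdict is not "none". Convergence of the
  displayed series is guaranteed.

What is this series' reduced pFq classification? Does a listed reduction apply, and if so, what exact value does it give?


The series (x = -4) is 2F1: upper {-6, -\frac{7}{8}}, lower {\frac{1}{3}}, prefactor \frac{9}{5}. Verdict: terminating. (-6)_k vanishes past k = 6, leaving a 7-term sum, computed directly. Sum: -\frac{205371225}{106496}.

The tell: from the first term \frac{9}{5}: the running product (C = 9/5, x = -4) telescopes to a rising factorial.
Consecutive-term ratio: r(k) = -4 * (k-6) (k-\frac{7}{8}) / [(k+\frac{1}{3}) (k+1)] - rational in k, leading ratio -4; with t_0 = \frac{9}{5}, classification follows.


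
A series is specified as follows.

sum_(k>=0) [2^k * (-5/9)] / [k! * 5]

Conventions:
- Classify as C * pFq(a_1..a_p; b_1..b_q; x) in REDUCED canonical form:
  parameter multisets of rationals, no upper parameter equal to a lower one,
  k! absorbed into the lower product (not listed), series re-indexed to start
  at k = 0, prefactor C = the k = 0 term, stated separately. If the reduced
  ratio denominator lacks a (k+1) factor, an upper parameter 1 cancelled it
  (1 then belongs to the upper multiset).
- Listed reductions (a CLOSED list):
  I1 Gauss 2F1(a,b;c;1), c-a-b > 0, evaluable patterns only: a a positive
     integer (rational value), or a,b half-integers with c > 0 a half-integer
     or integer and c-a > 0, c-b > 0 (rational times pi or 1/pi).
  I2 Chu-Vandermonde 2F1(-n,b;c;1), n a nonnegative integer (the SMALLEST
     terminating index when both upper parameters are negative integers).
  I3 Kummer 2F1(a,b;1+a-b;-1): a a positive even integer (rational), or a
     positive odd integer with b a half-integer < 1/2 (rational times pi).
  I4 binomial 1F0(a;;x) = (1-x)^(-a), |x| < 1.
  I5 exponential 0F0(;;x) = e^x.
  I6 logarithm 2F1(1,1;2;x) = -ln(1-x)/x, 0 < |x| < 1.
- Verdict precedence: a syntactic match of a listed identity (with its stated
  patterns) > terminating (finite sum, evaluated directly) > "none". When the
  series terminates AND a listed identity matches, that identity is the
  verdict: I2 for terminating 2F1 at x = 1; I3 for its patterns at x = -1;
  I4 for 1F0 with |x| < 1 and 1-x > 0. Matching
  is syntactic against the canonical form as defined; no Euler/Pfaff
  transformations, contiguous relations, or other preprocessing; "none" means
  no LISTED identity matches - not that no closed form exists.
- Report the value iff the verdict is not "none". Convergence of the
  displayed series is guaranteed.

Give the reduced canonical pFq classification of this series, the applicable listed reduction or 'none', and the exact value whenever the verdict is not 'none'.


With C = -1/9: the canonical form is 0F0(-; -; 2). Verdict: exponential (I5) fires (the 0F0 exponential series at x = 2). Hence: (-1/9) * e^(2).

First insight: with t_0 = -1/9, the constant factors (C = -1/9, x = 2) combine into one prefactor.
Step ratio: r(k) = 2 * 1 / [(k+1)] - rational in k. x = 2; t_0 = -1/9; negate the roots.


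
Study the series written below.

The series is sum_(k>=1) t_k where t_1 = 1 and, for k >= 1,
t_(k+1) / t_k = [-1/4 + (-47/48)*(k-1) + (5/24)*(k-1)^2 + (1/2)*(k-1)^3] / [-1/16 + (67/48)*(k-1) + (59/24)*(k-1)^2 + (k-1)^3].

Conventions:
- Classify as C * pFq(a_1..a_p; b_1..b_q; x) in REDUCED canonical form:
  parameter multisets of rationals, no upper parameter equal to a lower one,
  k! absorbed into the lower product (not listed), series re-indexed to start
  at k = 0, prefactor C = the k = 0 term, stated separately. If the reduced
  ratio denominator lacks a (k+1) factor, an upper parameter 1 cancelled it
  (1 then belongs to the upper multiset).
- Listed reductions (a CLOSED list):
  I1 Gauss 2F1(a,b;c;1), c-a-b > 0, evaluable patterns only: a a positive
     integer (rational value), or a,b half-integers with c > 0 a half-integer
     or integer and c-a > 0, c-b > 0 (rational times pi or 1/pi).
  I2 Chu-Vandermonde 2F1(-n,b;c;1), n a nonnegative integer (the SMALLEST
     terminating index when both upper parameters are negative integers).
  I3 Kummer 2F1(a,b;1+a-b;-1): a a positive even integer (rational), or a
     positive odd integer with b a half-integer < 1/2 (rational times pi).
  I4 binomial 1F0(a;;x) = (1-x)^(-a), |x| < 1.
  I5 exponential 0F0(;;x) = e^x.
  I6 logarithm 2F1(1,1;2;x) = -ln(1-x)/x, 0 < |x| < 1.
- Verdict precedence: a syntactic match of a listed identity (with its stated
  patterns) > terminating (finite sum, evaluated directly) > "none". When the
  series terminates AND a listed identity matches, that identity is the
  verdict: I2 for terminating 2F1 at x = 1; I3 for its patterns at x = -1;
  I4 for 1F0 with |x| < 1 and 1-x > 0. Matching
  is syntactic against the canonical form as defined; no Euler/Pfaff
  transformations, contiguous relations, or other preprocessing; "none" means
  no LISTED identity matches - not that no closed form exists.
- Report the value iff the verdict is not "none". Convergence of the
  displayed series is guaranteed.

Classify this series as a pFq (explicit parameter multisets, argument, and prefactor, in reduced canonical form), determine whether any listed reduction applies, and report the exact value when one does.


At argument 1/2: a 2F1 with upper {-4/3, 1/4}, lower {-1/24}, scaled by C = 1. Verdict: none. Every listed pattern misses the 2F1 form at 1/2, upper {-4/3, 1/4}.

Structural cue: t_0 being 1, the ratio is unreduced: k + 3/2 divides both sides (prefactor 1).
Adjacent-term ratio: r(k) = (1/2) * (k-4/3) (k+1/4) / [(k-1/24) (k+1)] - rational in k, leading ratio (1/2); with t_0 = 1, classification follows.


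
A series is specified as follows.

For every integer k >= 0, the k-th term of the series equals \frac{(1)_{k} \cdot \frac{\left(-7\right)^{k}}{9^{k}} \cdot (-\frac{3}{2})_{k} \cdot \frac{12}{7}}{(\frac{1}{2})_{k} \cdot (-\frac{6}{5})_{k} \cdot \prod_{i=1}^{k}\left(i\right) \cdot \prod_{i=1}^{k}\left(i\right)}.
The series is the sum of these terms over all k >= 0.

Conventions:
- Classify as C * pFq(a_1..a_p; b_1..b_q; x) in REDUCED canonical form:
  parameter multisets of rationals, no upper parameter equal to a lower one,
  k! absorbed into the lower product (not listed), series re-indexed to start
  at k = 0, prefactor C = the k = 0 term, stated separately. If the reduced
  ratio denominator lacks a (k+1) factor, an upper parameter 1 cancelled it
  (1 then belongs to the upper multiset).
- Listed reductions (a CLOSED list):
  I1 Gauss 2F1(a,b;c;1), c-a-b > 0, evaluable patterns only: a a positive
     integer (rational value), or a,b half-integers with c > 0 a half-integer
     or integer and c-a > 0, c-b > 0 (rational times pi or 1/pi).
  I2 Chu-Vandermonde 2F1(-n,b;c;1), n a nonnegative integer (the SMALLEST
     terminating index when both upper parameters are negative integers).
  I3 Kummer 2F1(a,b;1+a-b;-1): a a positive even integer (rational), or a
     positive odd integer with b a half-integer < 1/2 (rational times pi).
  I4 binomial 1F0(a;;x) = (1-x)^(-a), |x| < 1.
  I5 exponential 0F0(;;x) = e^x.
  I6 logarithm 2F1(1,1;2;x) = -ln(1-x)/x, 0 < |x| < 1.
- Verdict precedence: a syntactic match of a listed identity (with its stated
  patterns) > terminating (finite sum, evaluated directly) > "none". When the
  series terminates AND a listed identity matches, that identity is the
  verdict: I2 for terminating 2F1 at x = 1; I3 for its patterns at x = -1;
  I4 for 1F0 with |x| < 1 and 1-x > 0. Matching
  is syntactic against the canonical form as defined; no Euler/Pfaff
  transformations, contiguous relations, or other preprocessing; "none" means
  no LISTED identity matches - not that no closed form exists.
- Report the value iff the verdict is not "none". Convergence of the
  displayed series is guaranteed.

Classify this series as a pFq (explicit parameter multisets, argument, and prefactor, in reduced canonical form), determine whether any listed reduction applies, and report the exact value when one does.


x = -\frac{7}{9} here; the reduced form reads 1F2, upper {-\frac{3}{2}}, lower {-\frac{6}{5}, \frac{1}{2}}, C = \frac{12}{7}. Verdict: no listed reduction: x = -\frac{7}{9} and upper {-\frac{3}{2}} fail every I1-I6 pattern.

Key step: x = -\frac{7}{9} and the product of the first k integers (C = 12/7, x = -7/9) is k!.
Consecutive-term ratio: r(k) = -\frac{7}{9} * (k-\frac{3}{2}) / [(k-\frac{6}{5}) (k+\frac{1}{2}) (k+1)] - rational in k, leading ratio -\frac{7}{9}; with t_0 = \frac{12}{7}, classification follows.


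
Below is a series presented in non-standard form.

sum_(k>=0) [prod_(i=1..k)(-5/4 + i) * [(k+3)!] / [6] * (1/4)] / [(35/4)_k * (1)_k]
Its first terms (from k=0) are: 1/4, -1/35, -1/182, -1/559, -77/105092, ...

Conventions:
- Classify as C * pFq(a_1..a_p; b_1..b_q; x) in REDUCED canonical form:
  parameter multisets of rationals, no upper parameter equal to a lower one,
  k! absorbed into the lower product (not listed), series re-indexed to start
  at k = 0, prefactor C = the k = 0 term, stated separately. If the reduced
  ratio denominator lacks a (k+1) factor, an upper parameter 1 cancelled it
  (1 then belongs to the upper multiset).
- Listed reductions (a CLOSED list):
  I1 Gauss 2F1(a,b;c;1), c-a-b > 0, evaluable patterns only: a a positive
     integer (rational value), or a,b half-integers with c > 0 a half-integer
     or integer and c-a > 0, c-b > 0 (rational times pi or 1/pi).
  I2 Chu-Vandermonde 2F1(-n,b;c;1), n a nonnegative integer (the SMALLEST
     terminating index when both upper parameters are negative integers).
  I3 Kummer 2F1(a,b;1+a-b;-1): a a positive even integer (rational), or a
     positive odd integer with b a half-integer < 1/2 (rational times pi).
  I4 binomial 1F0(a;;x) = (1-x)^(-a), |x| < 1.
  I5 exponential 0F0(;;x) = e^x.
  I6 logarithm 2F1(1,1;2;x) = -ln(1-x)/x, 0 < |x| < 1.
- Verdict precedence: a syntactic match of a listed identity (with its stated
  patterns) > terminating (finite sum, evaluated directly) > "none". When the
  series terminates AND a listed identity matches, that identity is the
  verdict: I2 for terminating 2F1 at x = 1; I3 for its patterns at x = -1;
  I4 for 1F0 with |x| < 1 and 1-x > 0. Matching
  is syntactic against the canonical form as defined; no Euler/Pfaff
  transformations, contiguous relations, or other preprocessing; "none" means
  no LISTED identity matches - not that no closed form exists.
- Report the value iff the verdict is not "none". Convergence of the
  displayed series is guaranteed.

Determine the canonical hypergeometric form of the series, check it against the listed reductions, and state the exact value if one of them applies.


This is 1/4 * 2F1(-1/4, 4; 35/4; 1) in reduced canonical form. Verdict: Gauss's theorem (I1) fires (x = 1: the Gamma ratio telescopes since c-a-b = 5 > 0 and a = 4 in Z>0). Hence: 121923/573440.

Key step: t_0 being 1/4, the running product (C = 1/4) telescopes to a rising factorial.
Ratio: r(k) = 1 * (k-1/4) (k+4) / [(k+35/4) (k+1)] ; factor over Q: parameters, x = 1, and C = 1/4.


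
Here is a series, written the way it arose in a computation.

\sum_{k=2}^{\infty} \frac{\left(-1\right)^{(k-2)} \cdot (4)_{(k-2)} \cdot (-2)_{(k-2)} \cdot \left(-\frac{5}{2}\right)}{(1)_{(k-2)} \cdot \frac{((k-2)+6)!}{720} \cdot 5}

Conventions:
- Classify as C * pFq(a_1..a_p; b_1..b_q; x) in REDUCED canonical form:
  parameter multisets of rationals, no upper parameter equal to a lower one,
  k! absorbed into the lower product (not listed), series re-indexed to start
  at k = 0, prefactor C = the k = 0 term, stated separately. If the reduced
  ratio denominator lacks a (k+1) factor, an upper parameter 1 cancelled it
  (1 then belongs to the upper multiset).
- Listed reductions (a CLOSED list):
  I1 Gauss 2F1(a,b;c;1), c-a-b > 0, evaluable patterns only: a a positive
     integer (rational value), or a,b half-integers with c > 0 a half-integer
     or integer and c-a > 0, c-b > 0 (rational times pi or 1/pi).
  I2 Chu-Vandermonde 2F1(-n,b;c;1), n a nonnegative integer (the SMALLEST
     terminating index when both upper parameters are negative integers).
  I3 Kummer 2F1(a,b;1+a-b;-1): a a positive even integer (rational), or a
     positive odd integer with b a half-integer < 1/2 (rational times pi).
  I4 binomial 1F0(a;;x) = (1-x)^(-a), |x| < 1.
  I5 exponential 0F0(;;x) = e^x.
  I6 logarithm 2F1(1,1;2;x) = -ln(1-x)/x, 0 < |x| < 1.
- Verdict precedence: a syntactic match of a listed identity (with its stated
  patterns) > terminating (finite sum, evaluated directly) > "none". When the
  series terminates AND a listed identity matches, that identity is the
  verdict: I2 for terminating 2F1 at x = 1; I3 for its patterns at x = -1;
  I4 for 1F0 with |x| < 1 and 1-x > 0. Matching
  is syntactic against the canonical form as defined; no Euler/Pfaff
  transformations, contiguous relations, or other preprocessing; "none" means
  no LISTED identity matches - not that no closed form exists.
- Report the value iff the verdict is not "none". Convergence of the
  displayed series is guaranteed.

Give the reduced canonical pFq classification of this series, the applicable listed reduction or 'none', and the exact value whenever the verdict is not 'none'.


At argument -1: a 2F1 with upper {-2, 4}, lower {7}, scaled by C = -\frac{1}{2}. Verdict: Kummer's theorem (I3) matches (x = -1; c = 7 equals 1+a-b for upper {-2, 4}: listed pattern). Exact value: -\frac{5}{4}.

The tell: t_0 being -\frac{1}{2}, (1)_k (C = -1/2, x = -1) is k! itself.
Ratio: r(k) = -1 * (k-2) (k+4) / [(k+7) (k+1)] ; factor over Q: parameters, x = -1, and C = -\frac{1}{2}.


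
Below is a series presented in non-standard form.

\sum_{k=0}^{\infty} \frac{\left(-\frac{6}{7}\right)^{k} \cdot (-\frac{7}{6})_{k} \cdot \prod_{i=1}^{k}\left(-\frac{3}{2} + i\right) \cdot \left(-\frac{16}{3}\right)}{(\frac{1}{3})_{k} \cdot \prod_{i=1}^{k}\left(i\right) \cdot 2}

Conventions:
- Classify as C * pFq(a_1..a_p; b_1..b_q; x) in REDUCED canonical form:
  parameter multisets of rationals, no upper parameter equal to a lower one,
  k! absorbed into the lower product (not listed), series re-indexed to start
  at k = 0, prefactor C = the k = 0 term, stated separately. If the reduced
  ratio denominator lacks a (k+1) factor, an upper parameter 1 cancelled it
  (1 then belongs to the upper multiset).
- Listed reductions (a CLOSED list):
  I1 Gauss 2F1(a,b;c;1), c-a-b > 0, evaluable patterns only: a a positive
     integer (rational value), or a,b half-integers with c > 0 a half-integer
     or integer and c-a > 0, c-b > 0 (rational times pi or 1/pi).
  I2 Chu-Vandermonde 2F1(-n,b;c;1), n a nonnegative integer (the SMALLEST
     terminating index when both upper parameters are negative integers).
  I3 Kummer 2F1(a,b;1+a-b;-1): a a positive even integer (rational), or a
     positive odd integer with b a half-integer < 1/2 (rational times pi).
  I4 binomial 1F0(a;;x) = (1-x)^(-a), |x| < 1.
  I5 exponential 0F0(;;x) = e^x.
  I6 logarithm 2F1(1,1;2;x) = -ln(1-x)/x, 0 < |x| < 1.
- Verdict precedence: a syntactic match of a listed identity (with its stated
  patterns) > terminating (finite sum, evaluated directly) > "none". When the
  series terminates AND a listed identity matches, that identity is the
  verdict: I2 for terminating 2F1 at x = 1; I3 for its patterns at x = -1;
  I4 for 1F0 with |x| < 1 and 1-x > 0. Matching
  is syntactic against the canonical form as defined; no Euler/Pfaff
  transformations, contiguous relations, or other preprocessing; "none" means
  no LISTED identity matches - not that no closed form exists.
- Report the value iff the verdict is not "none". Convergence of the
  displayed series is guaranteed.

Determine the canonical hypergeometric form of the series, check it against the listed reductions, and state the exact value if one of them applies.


With C = -\frac{8}{3}: the canonical form is 2F1(-\frac{7}{6}, -\frac{1}{2}; \frac{1}{3}; -\frac{6}{7}). Verdict: none - at argument -\frac{6}{7} the multisets {-\frac{7}{6}, -\frac{1}{2}} ; {\frac{1}{3}} match no listed identity.

Key step: from the first term -\frac{8}{3}: the product of the first k integers (C = -8/3) is k!.
Ratio: r(k) = -\frac{6}{7} * (k-\frac{7}{6}) (k-\frac{1}{2}) / [(k+\frac{1}{3}) (k+1)] - rational in k, leading ratio -\frac{6}{7}; with t_0 = -\frac{8}{3}, classification follows.


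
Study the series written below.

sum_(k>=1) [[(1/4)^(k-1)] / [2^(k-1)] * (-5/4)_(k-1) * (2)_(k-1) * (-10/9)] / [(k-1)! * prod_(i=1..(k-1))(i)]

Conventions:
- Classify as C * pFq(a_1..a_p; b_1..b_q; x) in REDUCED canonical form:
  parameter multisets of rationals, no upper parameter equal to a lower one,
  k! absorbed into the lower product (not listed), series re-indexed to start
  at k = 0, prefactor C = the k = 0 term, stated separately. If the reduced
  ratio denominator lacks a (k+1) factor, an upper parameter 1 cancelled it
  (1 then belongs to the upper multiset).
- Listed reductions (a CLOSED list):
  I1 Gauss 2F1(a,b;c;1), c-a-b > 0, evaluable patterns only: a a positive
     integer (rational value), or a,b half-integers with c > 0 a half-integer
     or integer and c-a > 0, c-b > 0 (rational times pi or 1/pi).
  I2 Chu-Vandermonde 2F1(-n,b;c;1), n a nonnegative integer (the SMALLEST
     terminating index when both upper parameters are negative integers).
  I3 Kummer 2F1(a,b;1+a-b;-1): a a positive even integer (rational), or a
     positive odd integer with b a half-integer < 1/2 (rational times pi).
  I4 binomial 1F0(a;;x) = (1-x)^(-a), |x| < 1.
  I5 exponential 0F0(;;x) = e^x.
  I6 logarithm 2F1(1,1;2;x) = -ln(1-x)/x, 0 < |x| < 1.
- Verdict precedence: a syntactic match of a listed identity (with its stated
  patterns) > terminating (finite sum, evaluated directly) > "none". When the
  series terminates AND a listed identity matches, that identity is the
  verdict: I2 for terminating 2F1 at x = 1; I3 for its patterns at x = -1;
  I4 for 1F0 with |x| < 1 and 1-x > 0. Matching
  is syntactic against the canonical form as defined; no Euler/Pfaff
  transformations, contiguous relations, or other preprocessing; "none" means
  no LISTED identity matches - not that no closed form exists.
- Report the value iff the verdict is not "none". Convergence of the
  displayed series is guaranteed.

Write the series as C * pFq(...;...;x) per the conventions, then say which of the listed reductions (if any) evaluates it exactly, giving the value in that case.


This is -10/9 * 2F1(-5/4, 2; 1; 1/8) in reduced canonical form. Verdict: none. No listed pattern accepts 2F1(-5/4, 2; 1; 1/8).

Key step: t_0 = -10/9 here, and the denominator's factorial ratio (C = -10/9, x = 1/8) is a lower Pochhammer.
Adjacent-term ratio: r(k) = (1/8) * (k-5/4) (k+2) / [(k+1) (k+1)] - poly over poly, x = (1/8) from leading terms; C = -10/9 at k = 0.


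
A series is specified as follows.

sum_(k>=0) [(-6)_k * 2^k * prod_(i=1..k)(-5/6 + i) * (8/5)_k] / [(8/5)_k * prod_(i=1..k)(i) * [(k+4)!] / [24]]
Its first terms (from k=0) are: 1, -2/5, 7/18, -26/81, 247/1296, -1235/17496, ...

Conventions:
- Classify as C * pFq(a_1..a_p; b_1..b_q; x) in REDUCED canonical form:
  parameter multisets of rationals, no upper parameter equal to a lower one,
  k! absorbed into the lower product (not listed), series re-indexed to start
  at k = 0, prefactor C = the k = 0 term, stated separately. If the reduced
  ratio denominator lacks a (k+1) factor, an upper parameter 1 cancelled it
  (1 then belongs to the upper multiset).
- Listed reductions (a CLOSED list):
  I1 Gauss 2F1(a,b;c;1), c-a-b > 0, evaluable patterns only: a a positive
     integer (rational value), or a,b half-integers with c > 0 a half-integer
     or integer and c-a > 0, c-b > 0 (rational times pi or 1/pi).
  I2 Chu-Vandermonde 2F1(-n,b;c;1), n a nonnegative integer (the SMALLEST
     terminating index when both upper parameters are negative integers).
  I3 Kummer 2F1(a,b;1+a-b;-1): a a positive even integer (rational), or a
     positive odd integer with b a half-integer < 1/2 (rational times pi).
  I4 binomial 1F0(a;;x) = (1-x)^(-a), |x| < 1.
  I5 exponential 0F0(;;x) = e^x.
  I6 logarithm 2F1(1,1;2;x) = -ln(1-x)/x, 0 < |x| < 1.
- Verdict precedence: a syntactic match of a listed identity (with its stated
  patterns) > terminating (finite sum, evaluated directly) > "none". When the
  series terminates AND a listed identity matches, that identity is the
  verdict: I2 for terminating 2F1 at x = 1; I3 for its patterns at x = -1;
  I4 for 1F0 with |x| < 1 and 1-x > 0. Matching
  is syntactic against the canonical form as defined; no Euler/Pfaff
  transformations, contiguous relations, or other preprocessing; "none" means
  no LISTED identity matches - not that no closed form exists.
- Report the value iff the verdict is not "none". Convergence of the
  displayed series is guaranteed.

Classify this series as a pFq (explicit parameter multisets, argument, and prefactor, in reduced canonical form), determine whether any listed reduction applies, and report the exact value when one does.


The series (x = 2) is 2F1: upper {-6, 1/6}, lower {5}, prefactor 1. Verdict: terminating at k = 6: the factor (-6)_k kills every later term; summing the 7 survivors is exact. Exact value: 2519603/3149280.

Key step: t_0 being 1, the parameter 8/5 appears in both the upper and lower lists and cancels.
Consecutive-term ratio: r(k) = 2 * (k-6) (k+1/6) / [(k+5) (k+1)] - rational in k. x = 2; t_0 = 1; negate the roots.
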